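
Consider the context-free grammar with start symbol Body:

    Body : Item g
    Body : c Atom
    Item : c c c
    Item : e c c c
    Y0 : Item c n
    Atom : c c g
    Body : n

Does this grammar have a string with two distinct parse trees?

Witness: c c c g

Derivation 1: Body ⇒ Item g ⇒ c c c g
Derivation 2: Body ⇒ c Atom ⇒ c c c g

Two distinct leftmost derivations for the same string.

Ambiguous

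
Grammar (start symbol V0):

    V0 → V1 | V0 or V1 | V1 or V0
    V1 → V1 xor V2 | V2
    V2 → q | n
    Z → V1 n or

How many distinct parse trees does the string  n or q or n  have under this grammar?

Parse trees for n or q or n:
  [V0 [V0 [V0 [V1 [V2 n]]] or [V1 [V2 q]]] or [V1 [V2 n]]]
  [V0 [V0 [V1 [V2 n]] or [V0 [V1 [V2 q]]]] or [V1 [V2 n]]]
  [V0 [V1 [V2 n]] or [V0 [V0 [V1 [V2 q]]] or [V1 [V2 n]]]]
  [V0 [V1 [V2 n]] or [V0 [V1 [V2 q]] or [V0 [V1 [V2 n]]]]]

4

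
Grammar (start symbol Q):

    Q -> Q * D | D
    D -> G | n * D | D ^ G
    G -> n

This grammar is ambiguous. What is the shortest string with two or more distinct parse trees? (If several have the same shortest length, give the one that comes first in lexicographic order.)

n * n

length 1: no string has ≥2 trees
length 3: n * n has 2 parse trees

Two derivations of n * n:
  Q ⇒ Q * D ⇒ D * D ⇒ G * D ⇒ n * D ⇒ n * G ⇒ n * n
  Q ⇒ D ⇒ n * D ⇒ n * G ⇒ n * n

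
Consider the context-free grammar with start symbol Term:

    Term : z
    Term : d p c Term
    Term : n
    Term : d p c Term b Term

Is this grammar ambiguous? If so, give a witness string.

Ambiguous

Witness: d p c d p c n b n

Derivation 1: Term ⇒ d p c Term ⇒ d p c d p c Term b Term ⇒ d p c d p c n b Term ⇒ d p c d p c n b n
Derivation 2: Term ⇒ d p c Term b Term ⇒ d p c d p c Term b Term ⇒ d p c d p c n b Term ⇒ d p c d p c n b n

Two distinct leftmost derivations for the same string.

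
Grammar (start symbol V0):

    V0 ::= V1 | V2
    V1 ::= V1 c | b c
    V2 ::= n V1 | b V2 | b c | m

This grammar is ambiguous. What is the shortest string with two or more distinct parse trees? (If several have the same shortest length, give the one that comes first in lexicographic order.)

b c

length 1: no string has ≥2 trees
length 2: b c has 2 parse trees

Two derivations of b c:
  V0 ⇒ V1 ⇒ b c
  V0 ⇒ V2 ⇒ b c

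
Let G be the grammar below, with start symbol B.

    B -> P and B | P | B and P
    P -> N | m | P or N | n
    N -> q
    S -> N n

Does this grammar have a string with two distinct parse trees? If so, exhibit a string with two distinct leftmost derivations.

Witness: m and m

Derivation 1: B ⇒ P and B ⇒ m and B ⇒ m and P ⇒ m and m
Derivation 2: B ⇒ B and P ⇒ P and P ⇒ m and P ⇒ m and m

Two distinct leftmost derivations for the same string.

Ambiguous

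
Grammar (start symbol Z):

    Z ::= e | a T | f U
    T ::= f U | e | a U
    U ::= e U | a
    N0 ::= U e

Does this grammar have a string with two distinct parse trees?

(N0 is unreachable from Z, so its rules don't affect L(Z).) Restricted to the reachable nonterminals, every rule has the form A → t or A → t B, and no two rules for the same A share a first terminal. The grammar encodes a DFA — one run per string.

Unambiguous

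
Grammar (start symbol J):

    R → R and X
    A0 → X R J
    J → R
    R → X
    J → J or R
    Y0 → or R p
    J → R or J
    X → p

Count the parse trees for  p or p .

2

Parse trees for p or p:
  [J [J [R [X p]]] or [R [X p]]]
  [J [R [X p]] or [J [R [X p]]]]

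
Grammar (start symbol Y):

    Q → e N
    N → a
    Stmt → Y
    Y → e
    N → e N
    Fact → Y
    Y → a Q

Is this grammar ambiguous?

Unambiguous

(Fact, Stmt are unreachable from Y, so their rules don't affect L(Y).) The reachable rules are right-linear with at most one rule per (nonterminal, next-terminal) pair. Each input token forces the next rule, so parsing is deterministic.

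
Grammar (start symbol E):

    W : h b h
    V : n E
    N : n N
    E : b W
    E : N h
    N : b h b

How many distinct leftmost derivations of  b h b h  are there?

2

Parse trees for b h b h:
  [E b [W h b h]]
  [E [N b h b] h]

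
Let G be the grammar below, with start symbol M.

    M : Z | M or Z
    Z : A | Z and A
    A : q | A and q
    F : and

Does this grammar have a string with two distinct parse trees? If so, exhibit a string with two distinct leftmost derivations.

Witness: q and q

Derivation 1: M ⇒ Z ⇒ A ⇒ A and q ⇒ q and q
Derivation 2: M ⇒ Z ⇒ Z and A ⇒ A and A ⇒ q and A ⇒ q and q

Two distinct leftmost derivations for the same string.

Ambiguous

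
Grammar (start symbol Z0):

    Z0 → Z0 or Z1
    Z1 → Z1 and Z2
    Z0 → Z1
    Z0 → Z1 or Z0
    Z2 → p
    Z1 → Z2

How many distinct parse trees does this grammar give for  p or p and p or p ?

4

Parse trees for p or p and p or p:
  [Z0 [Z0 [Z0 [Z1 [Z2 p]]] or [Z1 [Z1 [Z2 p]] and [Z2 p]]] or [Z1 [Z2 p]]]
  [Z0 [Z0 [Z1 [Z2 p]] or [Z0 [Z1 [Z1 [Z2 p]] and [Z2 p]]]] or [Z1 [Z2 p]]]
  [Z0 [Z1 [Z2 p]] or [Z0 [Z0 [Z1 [Z1 [Z2 p]] and [Z2 p]]] or [Z1 [Z2 p]]]]
  [Z0 [Z1 [Z2 p]] or [Z0 [Z1 [Z1 [Z2 p]] and [Z2 p]] or [Z0 [Z1 [Z2 p]]]]]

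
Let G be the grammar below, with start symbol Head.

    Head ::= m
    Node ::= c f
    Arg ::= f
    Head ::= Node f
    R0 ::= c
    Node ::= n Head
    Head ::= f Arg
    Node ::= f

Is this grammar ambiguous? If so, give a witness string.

Ambiguous

Witness: f f

Derivation 1: Head ⇒ Node f ⇒ f f
Derivation 2: Head ⇒ f Arg ⇒ f f

Two distinct leftmost derivations for the same string.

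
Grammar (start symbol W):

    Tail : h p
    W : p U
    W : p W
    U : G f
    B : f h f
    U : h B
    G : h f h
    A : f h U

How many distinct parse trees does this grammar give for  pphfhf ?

Parse trees for pphfhf:
  [W p [W p [U [G h f h] f]]]
  [W p [W p [U h [B f h f]]]]

2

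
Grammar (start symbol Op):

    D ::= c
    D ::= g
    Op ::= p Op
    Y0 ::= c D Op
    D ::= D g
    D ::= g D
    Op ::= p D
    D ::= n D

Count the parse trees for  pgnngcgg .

15

Parse trees for pgnngcgg (showing first 6 of 15):
  [Op p [D [D [D g [D n [D n [D g [D c]]]]] g] g]]
  [Op p [D [D g [D [D n [D n [D g [D c]]]] g]] g]]
  [Op p [D [D g [D n [D [D n [D g [D c]]] g]]] g]]
  [Op p [D [D g [D n [D n [D [D g [D c]] g]]]] g]]
  [Op p [D [D g [D n [D n [D g [D [D c] g]]]]] g]]
  [Op p [D g [D [D [D n [D n [D g [D c]]]] g] g]]]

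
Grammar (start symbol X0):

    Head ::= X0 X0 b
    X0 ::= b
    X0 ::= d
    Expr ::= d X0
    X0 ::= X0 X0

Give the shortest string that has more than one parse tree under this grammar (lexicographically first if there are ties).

length 1: no string has ≥2 trees
length 2: no string has ≥2 trees
length 3: b b b has 2 parse trees

Two derivations of b b b:
  X0 ⇒ X0 X0 ⇒ b X0 ⇒ b X0 X0 ⇒ b b X0 ⇒ b b b
  X0 ⇒ X0 X0 ⇒ X0 X0 X0 ⇒ b X0 X0 ⇒ b b X0 ⇒ b b b

b b b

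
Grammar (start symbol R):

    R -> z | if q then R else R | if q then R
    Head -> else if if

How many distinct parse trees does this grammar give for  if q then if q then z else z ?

Parse trees for if q then if q then z else z:
  [R if q then [R if q then [R z]] else [R z]]
  [R if q then [R if q then [R z] else [R z]]]

2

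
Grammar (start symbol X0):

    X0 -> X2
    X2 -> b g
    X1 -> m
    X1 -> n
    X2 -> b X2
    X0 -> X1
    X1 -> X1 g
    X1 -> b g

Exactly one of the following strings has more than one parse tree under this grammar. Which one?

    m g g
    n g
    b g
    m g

b g

m g g: 1 tree
n g: 1 tree
b g: 2 trees
m g: 1 tree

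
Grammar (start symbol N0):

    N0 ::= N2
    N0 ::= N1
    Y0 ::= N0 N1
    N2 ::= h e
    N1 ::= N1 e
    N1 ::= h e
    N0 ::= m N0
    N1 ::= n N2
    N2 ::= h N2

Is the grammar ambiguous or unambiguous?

Ambiguous

Witness: h e

Derivation 1: N0 ⇒ N2 ⇒ h e
Derivation 2: N0 ⇒ N1 ⇒ h e

Two distinct leftmost derivations for the same string.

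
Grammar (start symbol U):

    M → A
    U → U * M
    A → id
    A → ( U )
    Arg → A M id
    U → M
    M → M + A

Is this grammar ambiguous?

Only U, M, A are reachable from U; ignoring the rest: U → U * M | M  ;  M → M + A | A  — a left-associative chain with A at the bottom. Each string factors uniquely by precedence.

Unambiguous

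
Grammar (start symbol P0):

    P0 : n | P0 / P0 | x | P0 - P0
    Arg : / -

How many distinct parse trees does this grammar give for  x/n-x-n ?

Parse trees for x/n-x-n:
  [P0 [P0 x] / [P0 [P0 n] - [P0 [P0 x] - [P0 n]]]]
  [P0 [P0 x] / [P0 [P0 [P0 n] - [P0 x]] - [P0 n]]]
  [P0 [P0 [P0 x] / [P0 n]] - [P0 [P0 x] - [P0 n]]]
  [P0 [P0 [P0 x] / [P0 [P0 n] - [P0 x]]] - [P0 n]]
  [P0 [P0 [P0 [P0 x] / [P0 n]] - [P0 x]] - [P0 n]]

5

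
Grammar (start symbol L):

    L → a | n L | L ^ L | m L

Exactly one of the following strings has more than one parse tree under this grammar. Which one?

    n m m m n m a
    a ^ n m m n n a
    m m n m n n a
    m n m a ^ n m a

m n m a ^ n m a

n m m m n m a: 1 tree
a ^ n m m n n a: 1 tree
m m n m n n a: 1 tree
m n m a ^ n m a: 4 trees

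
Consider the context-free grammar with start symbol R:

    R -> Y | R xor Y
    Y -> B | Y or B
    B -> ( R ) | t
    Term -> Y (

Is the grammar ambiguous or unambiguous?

Unambiguous

(Term is unreachable from R, so its rules don't affect L(R).) The grammar is stratified — R handles 'xor' (left-recursive), Y handles 'or', B atoms. Each operator has a fixed associativity and precedence level, so every string has one parse.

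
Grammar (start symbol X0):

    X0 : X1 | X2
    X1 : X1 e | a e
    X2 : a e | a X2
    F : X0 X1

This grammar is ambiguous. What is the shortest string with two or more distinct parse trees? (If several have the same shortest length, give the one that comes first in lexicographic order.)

length 2: a e has 2 parse trees

Two derivations of a e:
  X0 ⇒ X1 ⇒ a e
  X0 ⇒ X2 ⇒ a e

a e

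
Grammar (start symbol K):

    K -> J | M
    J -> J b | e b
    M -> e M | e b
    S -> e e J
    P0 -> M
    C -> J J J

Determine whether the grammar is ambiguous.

Ambiguous

Witness: e b

Derivation 1: K ⇒ J ⇒ e b
Derivation 2: K ⇒ M ⇒ e b

Two distinct leftmost derivations for the same string.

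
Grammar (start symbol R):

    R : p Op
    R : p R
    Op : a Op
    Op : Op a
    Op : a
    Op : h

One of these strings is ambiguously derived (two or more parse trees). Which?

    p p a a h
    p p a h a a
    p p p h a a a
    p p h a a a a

p p a h a a

p p a a h: 1 tree
p p a h a a: 3 trees
p p p h a a a: 1 tree
p p h a a a a: 1 tree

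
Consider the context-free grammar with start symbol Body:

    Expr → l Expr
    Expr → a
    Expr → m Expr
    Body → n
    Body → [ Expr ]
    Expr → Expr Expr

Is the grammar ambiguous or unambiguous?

Ambiguous

Witness: [ a a a ]

Derivation 1: Body ⇒ [ Expr ] ⇒ [ Expr Expr ] ⇒ [ a Expr ] ⇒ [ a Expr Expr ] ⇒ [ a a Expr ] ⇒ [ a a a ]
Derivation 2: Body ⇒ [ Expr ] ⇒ [ Expr Expr ] ⇒ [ Expr Expr Expr ] ⇒ [ a Expr Expr ] ⇒ [ a a Expr ] ⇒ [ a a a ]

Two distinct leftmost derivations for the same string.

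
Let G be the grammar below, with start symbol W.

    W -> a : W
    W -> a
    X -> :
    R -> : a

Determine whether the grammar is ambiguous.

Only W is reachable from W; ignoring the rest: Right-recursive list with a separator: after each atom, whether the separator follows determines the rule. One parse per string.

Unambiguous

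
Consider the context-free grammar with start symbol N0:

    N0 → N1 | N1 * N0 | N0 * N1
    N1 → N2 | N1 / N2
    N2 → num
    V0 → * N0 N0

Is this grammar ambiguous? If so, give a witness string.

Witness: num * num

Derivation 1: N0 ⇒ N1 * N0 ⇒ N2 * N0 ⇒ num * N0 ⇒ num * N1 ⇒ num * N2 ⇒ num * num
Derivation 2: N0 ⇒ N0 * N1 ⇒ N1 * N1 ⇒ N2 * N1 ⇒ num * N1 ⇒ num * N2 ⇒ num * num

Two distinct leftmost derivations for the same string.

Ambiguous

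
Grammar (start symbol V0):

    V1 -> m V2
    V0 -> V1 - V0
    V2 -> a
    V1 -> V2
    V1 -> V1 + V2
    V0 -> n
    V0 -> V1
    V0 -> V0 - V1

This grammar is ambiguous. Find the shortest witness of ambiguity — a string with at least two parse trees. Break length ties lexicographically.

length 1: no string has ≥2 trees
length 2: no string has ≥2 trees
length 3: a - a has 2 parse trees

Two derivations of a - a:
  V0 ⇒ V1 - V0 ⇒ V2 - V0 ⇒ a - V0 ⇒ a - V1 ⇒ a - V2 ⇒ a - a
  V0 ⇒ V0 - V1 ⇒ V1 - V1 ⇒ V2 - V1 ⇒ a - V1 ⇒ a - V2 ⇒ a - a

a - a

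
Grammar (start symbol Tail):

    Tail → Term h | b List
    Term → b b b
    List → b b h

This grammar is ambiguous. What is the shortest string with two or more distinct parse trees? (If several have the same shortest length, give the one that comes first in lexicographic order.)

length 4: b b b h has 2 parse trees

Two derivations of b b b h:
  Tail ⇒ Term h ⇒ b b b h
  Tail ⇒ b List ⇒ b b b h

b b b h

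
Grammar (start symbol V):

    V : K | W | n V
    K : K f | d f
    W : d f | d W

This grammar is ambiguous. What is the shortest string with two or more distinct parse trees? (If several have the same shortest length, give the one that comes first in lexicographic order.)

d f

length 2: d f has 2 parse trees

Two derivations of d f:
  V ⇒ K ⇒ d f
  V ⇒ W ⇒ d f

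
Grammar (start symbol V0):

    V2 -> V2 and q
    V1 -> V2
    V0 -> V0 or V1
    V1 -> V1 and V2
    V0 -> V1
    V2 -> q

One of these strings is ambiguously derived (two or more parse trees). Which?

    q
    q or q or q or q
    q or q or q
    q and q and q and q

q and q and q and q

q: 1 tree
q or q or q or q: 1 tree
q or q or q: 1 tree
q and q and q and q: 8 trees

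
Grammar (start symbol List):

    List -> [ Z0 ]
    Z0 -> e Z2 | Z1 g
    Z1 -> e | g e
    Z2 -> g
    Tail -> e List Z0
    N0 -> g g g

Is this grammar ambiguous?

Witness: [ e g ]

Derivation 1: List ⇒ [ Z0 ] ⇒ [ e Z2 ] ⇒ [ e g ]
Derivation 2: List ⇒ [ Z0 ] ⇒ [ Z1 g ] ⇒ [ e g ]

Two distinct leftmost derivations for the same string.

Ambiguous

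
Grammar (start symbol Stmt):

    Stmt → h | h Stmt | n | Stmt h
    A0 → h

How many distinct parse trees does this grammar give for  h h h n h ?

Parse trees for h h h n h:
  [Stmt h [Stmt h [Stmt h [Stmt [Stmt n] h]]]]
  [Stmt h [Stmt h [Stmt [Stmt h [Stmt n]] h]]]
  [Stmt h [Stmt [Stmt h [Stmt h [Stmt n]]] h]]
  [Stmt [Stmt h [Stmt h [Stmt h [Stmt n]]]] h]

4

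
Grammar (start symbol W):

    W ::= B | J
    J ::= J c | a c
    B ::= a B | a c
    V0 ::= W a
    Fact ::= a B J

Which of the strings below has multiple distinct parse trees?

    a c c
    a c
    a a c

a c c: 1 tree
a c: 2 trees
a a c: 1 tree

a c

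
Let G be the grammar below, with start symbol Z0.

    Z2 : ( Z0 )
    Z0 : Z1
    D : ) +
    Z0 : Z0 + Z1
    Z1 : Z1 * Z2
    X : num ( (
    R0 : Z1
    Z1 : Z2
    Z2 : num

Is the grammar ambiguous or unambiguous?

Unambiguous

Only Z0, Z1, Z2 are reachable from Z0; ignoring the rest: Z0 → Z0 + Z1 | Z1  ;  Z1 → Z1 * Z2 | Z2  — a left-associative chain with Z2 at the bottom. Each string factors uniquely by precedence.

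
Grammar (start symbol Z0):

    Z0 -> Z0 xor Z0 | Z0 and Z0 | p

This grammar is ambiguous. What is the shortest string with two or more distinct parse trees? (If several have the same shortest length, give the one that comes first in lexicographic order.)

p and p and p

length 1: no string has ≥2 trees
length 3: no string has ≥2 trees
length 5: p and p and p has 2 parse trees

Two derivations of p and p and p:
  Z0 ⇒ Z0 and Z0 ⇒ Z0 and Z0 and Z0 ⇒ p and Z0 and Z0 ⇒ p and p and Z0 ⇒ p and p and p
  Z0 ⇒ Z0 and Z0 ⇒ p and Z0 ⇒ p and Z0 and Z0 ⇒ p and p and Z0 ⇒ p and p and p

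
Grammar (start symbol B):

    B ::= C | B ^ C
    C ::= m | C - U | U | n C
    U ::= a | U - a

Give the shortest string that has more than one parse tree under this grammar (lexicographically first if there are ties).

a - a

length 1: no string has ≥2 trees
length 2: no string has ≥2 trees
length 3: a - a has 2 parse trees

Two derivations of a - a:
  B ⇒ C ⇒ C - U ⇒ U - U ⇒ a - U ⇒ a - a
  B ⇒ C ⇒ U ⇒ U - a ⇒ a - a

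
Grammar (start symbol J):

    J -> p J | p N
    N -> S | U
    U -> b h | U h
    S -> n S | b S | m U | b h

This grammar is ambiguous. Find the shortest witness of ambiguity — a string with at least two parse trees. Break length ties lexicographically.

length 3: p b h has 2 parse trees

Two derivations of p b h:
  J ⇒ p N ⇒ p S ⇒ p b h
  J ⇒ p N ⇒ p U ⇒ p b h

p b h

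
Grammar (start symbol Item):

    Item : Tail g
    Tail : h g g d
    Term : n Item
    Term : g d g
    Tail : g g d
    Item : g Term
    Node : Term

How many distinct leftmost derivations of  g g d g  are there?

Parse trees for g g d g:
  [Item [Tail g g d] g]
  [Item g [Term g d g]]

2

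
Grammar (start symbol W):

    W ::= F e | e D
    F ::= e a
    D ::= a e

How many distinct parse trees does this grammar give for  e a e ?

Parse trees for e a e:
  [W [F e a] e]
  [W e [D a e]]

2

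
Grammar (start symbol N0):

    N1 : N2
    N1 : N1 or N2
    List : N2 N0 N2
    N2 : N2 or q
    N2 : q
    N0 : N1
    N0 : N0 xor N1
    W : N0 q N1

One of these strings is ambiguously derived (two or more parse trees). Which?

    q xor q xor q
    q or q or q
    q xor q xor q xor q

q or q or q

q xor q xor q: 1 tree
q or q or q: 4 trees
q xor q xor q xor q: 1 tree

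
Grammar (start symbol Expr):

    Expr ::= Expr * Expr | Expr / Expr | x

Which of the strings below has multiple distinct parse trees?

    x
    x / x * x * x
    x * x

x / x * x * x

x: 1 tree
x / x * x * x: 5 trees
x * x: 1 tree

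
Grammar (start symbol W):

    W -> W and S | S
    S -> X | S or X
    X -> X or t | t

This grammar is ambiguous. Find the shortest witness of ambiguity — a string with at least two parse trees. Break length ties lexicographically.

t or t

length 1: no string has ≥2 trees
length 3: t or t has 2 parse trees

Two derivations of t or t:
  W ⇒ S ⇒ X ⇒ X or t ⇒ t or t
  W ⇒ S ⇒ S or X ⇒ X or X ⇒ t or X ⇒ t or t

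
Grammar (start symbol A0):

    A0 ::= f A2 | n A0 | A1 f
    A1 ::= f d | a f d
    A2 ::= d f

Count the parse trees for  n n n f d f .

Parse trees for n n n f d f:
  [A0 n [A0 n [A0 n [A0 f [A2 d f]]]]]
  [A0 n [A0 n [A0 n [A0 [A1 f d] f]]]]

2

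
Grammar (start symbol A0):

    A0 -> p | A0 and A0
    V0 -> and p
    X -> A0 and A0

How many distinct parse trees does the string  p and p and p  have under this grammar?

2

Parse trees for p and p and p:
  [A0 [A0 p] and [A0 [A0 p] and [A0 p]]]
  [A0 [A0 [A0 p] and [A0 p]] and [A0 p]]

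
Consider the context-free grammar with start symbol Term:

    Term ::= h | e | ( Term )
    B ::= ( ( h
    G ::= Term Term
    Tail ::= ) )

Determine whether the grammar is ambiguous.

Unambiguous

(B, G, Tail are unreachable from Term, so their rules don't affect L(Term).) L(Term) is { openⁿ atom closeⁿ : n ≥ 0 }. The bracket depth fixes n, and the derivation is forced at every step.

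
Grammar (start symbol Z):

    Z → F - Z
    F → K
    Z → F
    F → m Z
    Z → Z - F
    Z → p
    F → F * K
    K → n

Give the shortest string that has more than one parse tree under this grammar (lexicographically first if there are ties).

length 1: no string has ≥2 trees
length 2: no string has ≥2 trees
length 3: n - n has 2 parse trees

Two derivations of n - n:
  Z ⇒ F - Z ⇒ K - Z ⇒ n - Z ⇒ n - F ⇒ n - K ⇒ n - n
  Z ⇒ Z - F ⇒ F - F ⇒ K - F ⇒ n - F ⇒ n - K ⇒ n - n

n - n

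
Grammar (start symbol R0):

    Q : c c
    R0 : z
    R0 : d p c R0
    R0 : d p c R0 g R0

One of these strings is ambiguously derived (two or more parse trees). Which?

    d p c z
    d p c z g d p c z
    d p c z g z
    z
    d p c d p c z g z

d p c z: 1 tree
d p c z g d p c z: 1 tree
d p c z g z: 1 tree
z: 1 tree
d p c d p c z g z: 2 trees

d p c d p c z g z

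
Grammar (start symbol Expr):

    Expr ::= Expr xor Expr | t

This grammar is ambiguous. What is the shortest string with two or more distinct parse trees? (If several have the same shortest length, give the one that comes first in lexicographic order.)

length 1: no string has ≥2 trees
length 3: no string has ≥2 trees
length 5: t xor t xor t has 2 parse trees

Two derivations of t xor t xor t:
  Expr ⇒ Expr xor Expr ⇒ Expr xor Expr xor Expr ⇒ t xor Expr xor Expr ⇒ t xor t xor Expr ⇒ t xor t xor t
  Expr ⇒ Expr xor Expr ⇒ t xor Expr ⇒ t xor Expr xor Expr ⇒ t xor t xor Expr ⇒ t xor t xor t

t xor t xor t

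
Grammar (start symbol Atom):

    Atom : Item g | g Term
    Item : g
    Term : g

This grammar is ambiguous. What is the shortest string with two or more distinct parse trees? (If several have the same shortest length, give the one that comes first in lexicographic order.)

g g

length 2: g g has 2 parse trees

Two derivations of g g:
  Atom ⇒ Item g ⇒ g g
  Atom ⇒ g Term ⇒ g g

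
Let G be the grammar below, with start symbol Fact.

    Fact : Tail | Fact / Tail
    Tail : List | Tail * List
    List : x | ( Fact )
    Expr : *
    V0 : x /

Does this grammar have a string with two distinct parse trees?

(Expr, V0 are unreachable from Fact, so their rules don't affect L(Fact).) This is a standard precedence ladder (Fact over Tail over List), with each level left-recursive on its own operator ('/' at Fact, '*' at Tail). That structure is LR(1), hence unambiguous.

Unambiguous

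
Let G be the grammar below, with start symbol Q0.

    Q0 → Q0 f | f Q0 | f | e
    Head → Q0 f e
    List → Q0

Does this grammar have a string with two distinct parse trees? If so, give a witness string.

Witness: f f

Derivation 1: Q0 ⇒ Q0 f ⇒ f f
Derivation 2: Q0 ⇒ f Q0 ⇒ f f

Two distinct leftmost derivations for the same string.

Ambiguous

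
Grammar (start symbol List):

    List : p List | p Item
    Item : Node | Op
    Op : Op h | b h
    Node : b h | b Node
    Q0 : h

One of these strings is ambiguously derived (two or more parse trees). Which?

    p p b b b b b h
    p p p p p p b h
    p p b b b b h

p p p p p p b h

p p b b b b b h: 1 tree
p p p p p p b h: 2 trees
p p b b b b h: 1 tree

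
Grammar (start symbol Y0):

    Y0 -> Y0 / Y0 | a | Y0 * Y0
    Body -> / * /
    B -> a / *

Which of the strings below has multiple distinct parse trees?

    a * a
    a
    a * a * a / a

a * a * a / a

a * a: 1 tree
a: 1 tree
a * a * a / a: 5 trees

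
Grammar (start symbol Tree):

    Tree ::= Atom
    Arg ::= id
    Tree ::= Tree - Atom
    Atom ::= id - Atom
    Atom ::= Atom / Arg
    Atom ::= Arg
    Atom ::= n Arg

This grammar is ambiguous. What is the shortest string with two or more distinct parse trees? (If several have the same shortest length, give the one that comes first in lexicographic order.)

length 1: no string has ≥2 trees
length 2: no string has ≥2 trees
length 3: id - id has 2 parse trees

Two derivations of id - id:
  Tree ⇒ Atom ⇒ id - Atom ⇒ id - Arg ⇒ id - id
  Tree ⇒ Tree - Atom ⇒ Atom - Atom ⇒ Arg - Atom ⇒ id - Atom ⇒ id - Arg ⇒ id - id

id - id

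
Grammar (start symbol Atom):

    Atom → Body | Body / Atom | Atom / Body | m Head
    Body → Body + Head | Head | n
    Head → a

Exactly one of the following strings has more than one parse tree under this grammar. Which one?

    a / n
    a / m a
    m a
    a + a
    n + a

a / n: 2 trees
a / m a: 1 tree
m a: 1 tree
a + a: 1 tree
n + a: 1 tree

a / n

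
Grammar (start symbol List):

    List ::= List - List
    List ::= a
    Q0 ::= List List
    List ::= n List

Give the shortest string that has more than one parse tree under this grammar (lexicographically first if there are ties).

length 1: no string has ≥2 trees
length 2: no string has ≥2 trees
length 3: no string has ≥2 trees
length 4: n a - a has 2 parse trees

Two derivations of n a - a:
  List ⇒ List - List ⇒ n List - List ⇒ n a - List ⇒ n a - a
  List ⇒ n List ⇒ n List - List ⇒ n a - List ⇒ n a - a

n a - a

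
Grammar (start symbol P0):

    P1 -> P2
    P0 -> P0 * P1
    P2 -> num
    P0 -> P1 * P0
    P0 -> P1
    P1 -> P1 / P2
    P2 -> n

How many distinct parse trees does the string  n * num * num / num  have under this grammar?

4

Parse trees for n * num * num / num:
  [P0 [P0 [P0 [P1 [P2 n]]] * [P1 [P2 num]]] * [P1 [P1 [P2 num]] / [P2 num]]]
  [P0 [P0 [P1 [P2 n]] * [P0 [P1 [P2 num]]]] * [P1 [P1 [P2 num]] / [P2 num]]]
  [P0 [P1 [P2 n]] * [P0 [P0 [P1 [P2 num]]] * [P1 [P1 [P2 num]] / [P2 num]]]]
  [P0 [P1 [P2 n]] * [P0 [P1 [P2 num]] * [P0 [P1 [P1 [P2 num]] / [P2 num]]]]]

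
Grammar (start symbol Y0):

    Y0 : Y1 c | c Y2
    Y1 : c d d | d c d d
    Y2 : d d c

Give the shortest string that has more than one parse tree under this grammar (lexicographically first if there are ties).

c d d c

length 4: c d d c has 2 parse trees

Two derivations of c d d c:
  Y0 ⇒ Y1 c ⇒ c d d c
  Y0 ⇒ c Y2 ⇒ c d d c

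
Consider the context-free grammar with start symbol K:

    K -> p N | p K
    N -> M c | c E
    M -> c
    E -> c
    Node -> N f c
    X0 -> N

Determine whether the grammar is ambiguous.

Witness: p c c

Derivation 1: K ⇒ p N ⇒ p M c ⇒ p c c
Derivation 2: K ⇒ p N ⇒ p c E ⇒ p c c

Two distinct leftmost derivations for the same string.

Ambiguous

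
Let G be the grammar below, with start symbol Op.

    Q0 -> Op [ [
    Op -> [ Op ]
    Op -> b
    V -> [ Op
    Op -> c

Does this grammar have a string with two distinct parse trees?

Unambiguous

(Q0, V are unreachable from Op, so their rules don't affect L(Op).) L(Op) is { openⁿ atom closeⁿ : n ≥ 0 }. The bracket depth fixes n, and the derivation is forced at every step.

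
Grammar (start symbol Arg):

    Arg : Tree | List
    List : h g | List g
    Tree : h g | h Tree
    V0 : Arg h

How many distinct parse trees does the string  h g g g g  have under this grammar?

1

Parse trees for h g g g g:
  [Arg [List [List [List [List h g] g] g] g]]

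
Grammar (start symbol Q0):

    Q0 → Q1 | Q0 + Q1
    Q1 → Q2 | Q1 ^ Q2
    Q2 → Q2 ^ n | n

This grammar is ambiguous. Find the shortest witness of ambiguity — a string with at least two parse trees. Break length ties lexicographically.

n ^ n

length 1: no string has ≥2 trees
length 3: n ^ n has 2 parse trees

Two derivations of n ^ n:
  Q0 ⇒ Q1 ⇒ Q2 ⇒ Q2 ^ n ⇒ n ^ n
  Q0 ⇒ Q1 ⇒ Q1 ^ Q2 ⇒ Q2 ^ Q2 ⇒ n ^ Q2 ⇒ n ^ n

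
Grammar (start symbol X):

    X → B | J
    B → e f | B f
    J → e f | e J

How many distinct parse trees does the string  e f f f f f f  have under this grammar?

Parse trees for e f f f f f f:
  [X [B [B [B [B [B [B e f] f] f] f] f] f]]

1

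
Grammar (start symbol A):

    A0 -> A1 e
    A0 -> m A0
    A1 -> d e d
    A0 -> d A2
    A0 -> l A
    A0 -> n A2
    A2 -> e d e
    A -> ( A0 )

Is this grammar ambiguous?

Witness: ( d e d e )

Derivation 1: A ⇒ ( A0 ) ⇒ ( A1 e ) ⇒ ( d e d e )
Derivation 2: A ⇒ ( A0 ) ⇒ ( d A2 ) ⇒ ( d e d e )

Two distinct leftmost derivations for the same string.

Ambiguous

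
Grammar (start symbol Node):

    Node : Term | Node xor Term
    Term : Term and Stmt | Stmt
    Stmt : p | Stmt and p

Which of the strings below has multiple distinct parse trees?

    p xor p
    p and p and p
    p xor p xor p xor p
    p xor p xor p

p and p and p

p xor p: 1 tree
p and p and p: 4 trees
p xor p xor p xor p: 1 tree
p xor p xor p: 1 tree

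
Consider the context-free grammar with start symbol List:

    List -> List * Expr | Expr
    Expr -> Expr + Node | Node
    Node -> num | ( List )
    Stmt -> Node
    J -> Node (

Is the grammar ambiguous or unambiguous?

Only List, Expr, Node are reachable from List; ignoring the rest: List → List * Expr | Expr  ;  Expr → Expr + Node | Node  — a left-associative chain with Node at the bottom. Each string factors uniquely by precedence.

Unambiguous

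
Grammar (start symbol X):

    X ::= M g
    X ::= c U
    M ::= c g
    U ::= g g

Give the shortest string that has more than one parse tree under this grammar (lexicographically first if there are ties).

c g g

length 3: c g g has 2 parse trees

Two derivations of c g g:
  X ⇒ M g ⇒ c g g
  X ⇒ c U ⇒ c g g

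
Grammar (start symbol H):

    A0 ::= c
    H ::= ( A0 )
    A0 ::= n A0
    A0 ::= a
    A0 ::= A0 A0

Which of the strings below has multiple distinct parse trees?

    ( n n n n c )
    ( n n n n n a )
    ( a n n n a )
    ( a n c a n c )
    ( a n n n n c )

( a n c a n c )

( n n n n c ): 1 tree
( n n n n n a ): 1 tree
( a n n n a ): 1 tree
( a n c a n c ): 9 trees
( a n n n n c ): 1 tree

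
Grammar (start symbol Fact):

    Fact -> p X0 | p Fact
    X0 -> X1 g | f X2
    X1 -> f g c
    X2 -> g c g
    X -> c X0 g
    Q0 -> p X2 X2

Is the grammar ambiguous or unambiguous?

Ambiguous

Witness: p f g c g

Derivation 1: Fact ⇒ p X0 ⇒ p X1 g ⇒ p f g c g
Derivation 2: Fact ⇒ p X0 ⇒ p f X2 ⇒ p f g c g

Two distinct leftmost derivations for the same string.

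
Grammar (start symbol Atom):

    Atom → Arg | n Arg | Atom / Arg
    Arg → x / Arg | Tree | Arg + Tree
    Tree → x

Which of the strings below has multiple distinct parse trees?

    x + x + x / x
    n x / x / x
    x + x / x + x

n x / x / x

x + x + x / x: 1 tree
n x / x / x: 4 trees
x + x / x + x: 1 tree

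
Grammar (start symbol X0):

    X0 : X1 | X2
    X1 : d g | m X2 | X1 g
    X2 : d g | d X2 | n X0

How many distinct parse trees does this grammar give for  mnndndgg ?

Parse trees for mnndndgg:
  [X0 [X1 m [X2 n [X0 [X2 n [X0 [X2 d [X2 n [X0 [X1 [X1 d g] g]]]]]]]]]]
  [X0 [X1 [X1 m [X2 n [X0 [X2 n [X0 [X2 d [X2 n [X0 [X1 d g]]]]]]]]] g]]
  [X0 [X1 [X1 m [X2 n [X0 [X2 n [X0 [X2 d [X2 n [X0 [X2 d g]]]]]]]]] g]]

3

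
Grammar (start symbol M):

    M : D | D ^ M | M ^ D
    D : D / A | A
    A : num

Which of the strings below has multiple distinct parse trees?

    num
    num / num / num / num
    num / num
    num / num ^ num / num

num / num ^ num / num

num: 1 tree
num / num / num / num: 1 tree
num / num: 1 tree
num / num ^ num / num: 2 trees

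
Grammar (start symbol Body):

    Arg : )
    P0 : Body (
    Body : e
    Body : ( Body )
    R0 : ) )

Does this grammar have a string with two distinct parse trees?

Only Body is reachable from Body; ignoring the rest: Each string is a nest of matched brackets around a single atom. An opening bracket forces the recursive rule; an atom forces the base rule.

Unambiguous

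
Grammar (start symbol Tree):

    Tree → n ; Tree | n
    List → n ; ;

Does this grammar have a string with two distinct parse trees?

(List is unreachable from Tree, so its rules don't affect L(Tree).) The reachable grammar is A → atom sep A | atom. Each atom is followed by either the separator (recurse) or end-of-string (stop) — no choice point.

Unambiguous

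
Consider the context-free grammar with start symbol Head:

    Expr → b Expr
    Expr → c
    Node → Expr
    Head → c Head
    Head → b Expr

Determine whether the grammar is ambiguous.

Unambiguous

(Node is unreachable from Head, so its rules don't affect L(Head).) Each reachable nonterminal has at most one production per leading terminal, and all productions are right-linear; the derivation is determined token-by-token.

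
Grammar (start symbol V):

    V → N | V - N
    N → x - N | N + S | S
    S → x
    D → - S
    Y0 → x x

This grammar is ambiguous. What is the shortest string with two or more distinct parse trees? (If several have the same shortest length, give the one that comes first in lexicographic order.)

length 1: no string has ≥2 trees
length 3: x - x has 2 parse trees

Two derivations of x - x:
  V ⇒ N ⇒ x - N ⇒ x - S ⇒ x - x
  V ⇒ V - N ⇒ N - N ⇒ S - N ⇒ x - N ⇒ x - S ⇒ x - x

x - x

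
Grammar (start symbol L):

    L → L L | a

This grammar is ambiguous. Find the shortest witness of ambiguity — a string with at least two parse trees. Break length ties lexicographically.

a a a

length 1: no string has ≥2 trees
length 2: no string has ≥2 trees
length 3: a a a has 2 parse trees

Two derivations of a a a:
  L ⇒ L L ⇒ L L L ⇒ a L L ⇒ a a L ⇒ a a a
  L ⇒ L L ⇒ a L ⇒ a L L ⇒ a a L ⇒ a a a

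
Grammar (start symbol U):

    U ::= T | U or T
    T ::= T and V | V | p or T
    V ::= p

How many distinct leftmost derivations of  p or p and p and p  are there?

4

Parse trees for p or p and p and p:
  [U [T [T [T p or [T [V p]]] and [V p]] and [V p]]]
  [U [T [T p or [T [T [V p]] and [V p]]] and [V p]]]
  [U [T p or [T [T [T [V p]] and [V p]] and [V p]]]]
  [U [U [T [V p]]] or [T [T [T [V p]] and [V p]] and [V p]]]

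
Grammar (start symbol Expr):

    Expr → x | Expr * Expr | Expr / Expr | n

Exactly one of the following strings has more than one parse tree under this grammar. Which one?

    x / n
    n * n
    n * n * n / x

x / n: 1 tree
n * n: 1 tree
n * n * n / x: 5 trees

n * n * n / x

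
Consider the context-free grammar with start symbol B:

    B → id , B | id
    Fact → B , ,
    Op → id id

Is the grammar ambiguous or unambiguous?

(Fact, Op are unreachable from B, so their rules don't affect L(B).) Right-recursive list with a separator: after each atom, whether the separator follows determines the rule. One parse per string.

Unambiguous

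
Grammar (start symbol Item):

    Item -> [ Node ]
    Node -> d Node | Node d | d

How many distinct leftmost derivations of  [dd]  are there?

Parse trees for [dd]:
  [Item [ [Node d [Node d]] ]]
  [Item [ [Node [Node d] d] ]]

2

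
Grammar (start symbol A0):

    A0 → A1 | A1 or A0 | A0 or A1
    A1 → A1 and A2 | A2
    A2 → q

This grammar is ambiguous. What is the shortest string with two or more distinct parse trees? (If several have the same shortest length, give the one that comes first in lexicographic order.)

q or q

length 1: no string has ≥2 trees
length 3: q or q has 2 parse trees

Two derivations of q or q:
  A0 ⇒ A1 or A0 ⇒ A2 or A0 ⇒ q or A0 ⇒ q or A1 ⇒ q or A2 ⇒ q or q
  A0 ⇒ A0 or A1 ⇒ A1 or A1 ⇒ A2 or A1 ⇒ q or A1 ⇒ q or A2 ⇒ q or q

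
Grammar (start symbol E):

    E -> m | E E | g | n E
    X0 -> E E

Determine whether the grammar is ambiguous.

Witness: g g g

Derivation 1: E ⇒ E E ⇒ E E E ⇒ g E E ⇒ g g E ⇒ g g g
Derivation 2: E ⇒ E E ⇒ g E ⇒ g E E ⇒ g g E ⇒ g g g

Two distinct leftmost derivations for the same string.

Ambiguous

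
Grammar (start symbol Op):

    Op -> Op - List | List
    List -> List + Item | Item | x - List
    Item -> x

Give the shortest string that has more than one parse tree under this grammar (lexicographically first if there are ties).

length 1: no string has ≥2 trees
length 3: x - x has 2 parse trees

Two derivations of x - x:
  Op ⇒ Op - List ⇒ List - List ⇒ Item - List ⇒ x - List ⇒ x - Item ⇒ x - x
  Op ⇒ List ⇒ x - List ⇒ x - Item ⇒ x - x

x - x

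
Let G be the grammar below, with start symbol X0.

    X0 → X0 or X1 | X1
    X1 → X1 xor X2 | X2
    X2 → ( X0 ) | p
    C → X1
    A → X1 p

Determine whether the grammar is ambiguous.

(C, A are unreachable from X0, so their rules don't affect L(X0).) The grammar is stratified — X0 handles 'or' (left-recursive), X1 handles 'xor', X2 atoms. Each operator has a fixed associativity and precedence level, so every string has one parse.

Unambiguous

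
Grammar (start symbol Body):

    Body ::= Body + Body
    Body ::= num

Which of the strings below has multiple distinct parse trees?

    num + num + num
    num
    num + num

num + num + num: 2 trees
num: 1 tree
num + num: 1 tree

num + num + num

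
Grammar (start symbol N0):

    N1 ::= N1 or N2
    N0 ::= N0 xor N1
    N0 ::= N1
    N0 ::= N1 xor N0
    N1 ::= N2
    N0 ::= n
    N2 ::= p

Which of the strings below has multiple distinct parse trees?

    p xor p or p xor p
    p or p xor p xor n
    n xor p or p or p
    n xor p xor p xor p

p xor p or p xor p: 4 trees
p or p xor p xor n: 1 tree
n xor p or p or p: 1 tree
n xor p xor p xor p: 1 tree

p xor p or p xor p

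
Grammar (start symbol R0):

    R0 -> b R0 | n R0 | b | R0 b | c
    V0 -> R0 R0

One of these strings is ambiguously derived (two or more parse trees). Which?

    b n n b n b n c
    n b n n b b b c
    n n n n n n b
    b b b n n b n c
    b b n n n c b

b n n b n b n c: 1 tree
n b n n b b b c: 1 tree
n n n n n n b: 1 tree
b b b n n b n c: 1 tree
b b n n n c b: 6 trees

b b n n n c b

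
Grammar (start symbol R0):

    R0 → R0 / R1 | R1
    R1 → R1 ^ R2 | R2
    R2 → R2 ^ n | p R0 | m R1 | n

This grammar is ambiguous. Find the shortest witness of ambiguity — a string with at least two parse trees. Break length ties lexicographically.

n ^ n

length 1: no string has ≥2 trees
length 2: no string has ≥2 trees
length 3: n ^ n has 2 parse trees

Two derivations of n ^ n:
  R0 ⇒ R1 ⇒ R1 ^ R2 ⇒ R2 ^ R2 ⇒ n ^ R2 ⇒ n ^ n
  R0 ⇒ R1 ⇒ R2 ⇒ R2 ^ n ⇒ n ^ n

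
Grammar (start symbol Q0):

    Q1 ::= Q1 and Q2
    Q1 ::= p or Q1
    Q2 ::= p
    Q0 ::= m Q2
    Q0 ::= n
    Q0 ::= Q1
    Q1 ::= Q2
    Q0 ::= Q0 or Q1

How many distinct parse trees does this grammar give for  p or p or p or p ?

8

Parse trees for p or p or p or p:
  [Q0 [Q1 p or [Q1 p or [Q1 p or [Q1 [Q2 p]]]]]]
  [Q0 [Q0 [Q1 [Q2 p]]] or [Q1 p or [Q1 p or [Q1 [Q2 p]]]]]
  [Q0 [Q0 [Q1 p or [Q1 [Q2 p]]]] or [Q1 p or [Q1 [Q2 p]]]]
  [Q0 [Q0 [Q0 [Q1 [Q2 p]]] or [Q1 [Q2 p]]] or [Q1 p or [Q1 [Q2 p]]]]
  [Q0 [Q0 [Q1 p or [Q1 p or [Q1 [Q2 p]]]]] or [Q1 [Q2 p]]]
  [Q0 [Q0 [Q0 [Q1 [Q2 p]]] or [Q1 p or [Q1 [Q2 p]]]] or [Q1 [Q2 p]]]
  [Q0 [Q0 [Q0 [Q1 p or [Q1 [Q2 p]]]] or [Q1 [Q2 p]]] or [Q1 [Q2 p]]]
  [Q0 [Q0 [Q0 [Q0 [Q1 [Q2 p]]] or [Q1 [Q2 p]]] or [Q1 [Q2 p]]] or [Q1 [Q2 p]]]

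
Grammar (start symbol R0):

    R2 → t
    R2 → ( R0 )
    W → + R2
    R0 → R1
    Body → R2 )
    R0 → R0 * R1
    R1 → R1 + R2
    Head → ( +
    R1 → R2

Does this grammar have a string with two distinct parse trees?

(W, Head, Body are unreachable from R0, so their rules don't affect L(R0).) R0 → R0 * R1 | R1  ;  R1 → R1 + R2 | R2  — a left-associative chain with R2 at the bottom. Each string factors uniquely by precedence.

Unambiguous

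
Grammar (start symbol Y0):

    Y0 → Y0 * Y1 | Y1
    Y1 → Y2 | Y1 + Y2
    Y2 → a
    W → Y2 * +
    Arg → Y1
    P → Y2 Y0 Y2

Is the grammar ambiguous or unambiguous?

Unambiguous

Only Y0, Y1, Y2 are reachable from Y0; ignoring the rest: This is a standard precedence ladder (Y0 over Y1 over Y2), with each level left-recursive on its own operator ('*' at Y0, '+' at Y1). That structure is LR(1), hence unambiguous.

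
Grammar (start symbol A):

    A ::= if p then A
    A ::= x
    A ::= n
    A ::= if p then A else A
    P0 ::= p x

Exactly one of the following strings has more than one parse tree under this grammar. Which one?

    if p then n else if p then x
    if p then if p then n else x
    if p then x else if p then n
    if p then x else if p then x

if p then n else if p then x: 1 tree
if p then if p then n else x: 2 trees
if p then x else if p then n: 1 tree
if p then x else if p then x: 1 tree

if p then if p then n else x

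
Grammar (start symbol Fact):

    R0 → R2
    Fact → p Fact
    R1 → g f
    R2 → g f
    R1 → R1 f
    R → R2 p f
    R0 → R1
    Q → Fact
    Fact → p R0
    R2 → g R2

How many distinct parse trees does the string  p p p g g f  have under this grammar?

Parse trees for p p p g g f:
  [Fact p [Fact p [Fact p [R0 [R2 g [R2 g f]]]]]]

1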